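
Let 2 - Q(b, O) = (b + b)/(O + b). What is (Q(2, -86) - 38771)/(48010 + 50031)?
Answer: -814148/2058861 ≈ -0.39544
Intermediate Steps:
Q(b, O) = 2 - 2*b/(O + b) (Q(b, O) = 2 - (b + b)/(O + b) = 2 - 2*b/(O + b))
(Q(2, -86) - 38771)/(48010 + 50031) = (2*(-86)/(-86 + 2) - 38771)/(48010 + 50031) = (2*(-86)/(-84) - 38771)/98041 = (2*(-86)*(-1/84) - 38771)*(1/98041) = (43/21 - 38771)*(1/98041) = -814148/21*1/98041 = -814148/2058861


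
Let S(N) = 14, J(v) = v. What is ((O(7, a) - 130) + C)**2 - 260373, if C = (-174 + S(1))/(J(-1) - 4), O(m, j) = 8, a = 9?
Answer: -252273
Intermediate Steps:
C = 32 (C = (-174 + 14)/(-1 - 4) = -160/(-5) = -160*(-1/5) = 32)
((O(7, a) - 130) + C)**2 - 260373 = ((8 - 130) + 32)**2 - 260373 = (-122 + 32)**2 - 260373 = (-90)**2 - 260373 = 8100 - 260373 = -252273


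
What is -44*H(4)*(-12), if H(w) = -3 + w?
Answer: 528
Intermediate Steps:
-44*H(4)*(-12) = -44*(-3 + 4)*(-12) = -44*1*(-12) = -44*(-12) = 528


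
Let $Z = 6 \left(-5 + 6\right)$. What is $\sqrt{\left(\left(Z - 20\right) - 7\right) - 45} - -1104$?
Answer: $1104 + i \sqrt{66} \approx 1104.0 + 8.124 i$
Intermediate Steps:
$Z = 6$ ($Z = 6 \cdot 1 = 6$)
$\sqrt{\left(\left(Z - 20\right) - 7\right) - 45} - -1104 = \sqrt{\left(\left(6 - 20\right) - 7\right) - 45} - -1104 = \sqrt{\left(-14 - 7\right) - 45} + 1104 = \sqrt{-21 - 45} + 1104 = \sqrt{-66} + 1104 = i \sqrt{66} + 1104 = 1104 + i \sqrt{66}$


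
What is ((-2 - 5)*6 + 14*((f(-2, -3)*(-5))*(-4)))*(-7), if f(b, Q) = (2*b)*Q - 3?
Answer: -17346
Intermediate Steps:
f(b, Q) = -3 + 2*Q*b (f(b, Q) = 2*Q*b - 3 = -3 + 2*Q*b)
((-2 - 5)*6 + 14*((f(-2, -3)*(-5))*(-4)))*(-7) = ((-2 - 5)*6 + 14*(((-3 + 2*(-3)*(-2))*(-5))*(-4)))*(-7) = (-7*6 + 14*(((-3 + 12)*(-5))*(-4)))*(-7) = (-42 + 14*((9*(-5))*(-4)))*(-7) = (-42 + 14*(-45*(-4)))*(-7) = (-42 + 14*180)*(-7) = (-42 + 2520)*(-7) = 2478*(-7) = -17346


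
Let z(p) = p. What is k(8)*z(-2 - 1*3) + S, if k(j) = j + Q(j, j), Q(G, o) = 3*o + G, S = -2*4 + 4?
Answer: -204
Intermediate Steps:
S = -4 (S = -8 + 4 = -4)
Q(G, o) = G + 3*o
k(j) = 5*j (k(j) = j + (j + 3*j) = j + 4*j = 5*j)
k(8)*z(-2 - 1*3) + S = (5*8)*(-2 - 1*3) - 4 = 40*(-2 - 3) - 4 = 40*(-5) - 4 = -200 - 4 = -204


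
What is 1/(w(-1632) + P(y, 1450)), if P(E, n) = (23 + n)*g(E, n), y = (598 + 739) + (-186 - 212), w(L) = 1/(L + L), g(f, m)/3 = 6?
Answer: 3264/86541695 ≈ 3.7716e-5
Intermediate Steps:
g(f, m) = 18 (g(f, m) = 3*6 = 18)
w(L) = 1/(2*L)
y = 939 (y = 1337 - 398 = 939)
P(E, n) = 414 + 18*n (P(E, n) = (23 + n)*18 = 414 + 18*n)
1/(w(-1632) + P(y, 1450)) = 1/((1/2)/(-1632) + (414 + 18*1450)) = 1/((1/2)*(-1/1632) + (414 + 26100)) = 1/(-1/3264 + 26514) = 1/(86541695/3264) = 3264/86541695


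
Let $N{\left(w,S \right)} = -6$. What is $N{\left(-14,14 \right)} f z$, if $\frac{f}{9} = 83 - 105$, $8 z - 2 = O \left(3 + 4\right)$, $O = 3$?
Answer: $\frac{6831}{2} \approx 3415.5$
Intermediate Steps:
$z = \frac{23}{8}$ ($z = \frac{1}{4} + \frac{3 \left(3 + 4\right)}{8} = \frac{1}{4} + \frac{3 \cdot 7}{8} = \frac{1}{4} + \frac{1}{8} \cdot 21 = \frac{1}{4} + \frac{21}{8} = \frac{23}{8} \approx 2.875$)
$f = -198$ ($f = 9 \left(83 - 105\right) = 9 \left(-22\right) = -198$)
$N{\left(-14,14 \right)} f z = \left(-6\right) \left(-198\right) \frac{23}{8} = 1188 \cdot \frac{23}{8} = \frac{6831}{2}$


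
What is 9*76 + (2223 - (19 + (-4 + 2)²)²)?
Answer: 2378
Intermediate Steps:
9*76 + (2223 - (19 + (-4 + 2)²)²) = 684 + (2223 - (19 + (-2)²)²) = 684 + (2223 - (19 + 4)²) = 684 + (2223 - 1*23²) = 684 + (2223 - 1*529) = 684 + (2223 - 529) = 684 + 1694 = 2378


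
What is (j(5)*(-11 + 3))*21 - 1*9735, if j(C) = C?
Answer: -10575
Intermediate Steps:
(j(5)*(-11 + 3))*21 - 1*9735 = (5*(-11 + 3))*21 - 1*9735 = (5*(-8))*21 - 9735 = -40*21 - 9735 = -840 - 9735 = -10575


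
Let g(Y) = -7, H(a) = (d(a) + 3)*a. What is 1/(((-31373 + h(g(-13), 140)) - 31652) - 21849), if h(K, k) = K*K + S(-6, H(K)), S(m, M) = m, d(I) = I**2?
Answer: -1/84831 ≈ -1.1788e-5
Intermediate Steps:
H(a) = a*(3 + a**2) (H(a) = (a**2 + 3)*a = (3 + a**2)*a = a*(3 + a**2))
h(K, k) = -6 + K**2 (h(K, k) = K*K - 6 = K**2 - 6 = -6 + K**2)
1/(((-31373 + h(g(-13), 140)) - 31652) - 21849) = 1/(((-31373 + (-6 + (-7)**2)) - 31652) - 21849) = 1/(((-31373 + (-6 + 49)) - 31652) - 21849) = 1/(((-31373 + 43) - 31652) - 21849) = 1/((-31330 - 31652) - 21849) = 1/(-62982 - 21849) = 1/(-84831) = -1/84831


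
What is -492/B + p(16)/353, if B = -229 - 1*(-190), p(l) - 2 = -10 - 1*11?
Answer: 57645/4589 ≈ 12.562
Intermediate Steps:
p(l) = -19 (p(l) = 2 + (-10 - 1*11) = 2 + (-10 - 11) = 2 - 21 = -19)
B = -39 (B = -229 + 190 = -39)
-492/B + p(16)/353 = -492/(-39) - 19/353 = -492*(-1/39) - 19*1/353 = 164/13 - 19/353 = 57645/4589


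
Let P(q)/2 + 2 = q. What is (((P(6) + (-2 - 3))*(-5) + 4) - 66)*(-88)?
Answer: 6776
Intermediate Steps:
P(q) = -4 + 2*q
(((P(6) + (-2 - 3))*(-5) + 4) - 66)*(-88) = ((((-4 + 2*6) + (-2 - 3))*(-5) + 4) - 66)*(-88) = ((((-4 + 12) - 5)*(-5) + 4) - 66)*(-88) = (((8 - 5)*(-5) + 4) - 66)*(-88) = ((3*(-5) + 4) - 66)*(-88) = ((-15 + 4) - 66)*(-88) = (-11 - 66)*(-88) = -77*(-88) = 6776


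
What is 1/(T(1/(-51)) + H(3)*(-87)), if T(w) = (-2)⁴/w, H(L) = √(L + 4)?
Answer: -272/204291 + 29*√7/204291 ≈ -0.00095586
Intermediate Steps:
H(L) = √(4 + L)
T(w) = 16/w
1/(T(1/(-51)) + H(3)*(-87)) = 1/(16/(1/(-51)) + √(4 + 3)*(-87)) = 1/(16/(-1/51) + √7*(-87)) = 1/(16*(-51) - 87*√7) = 1/(-816 - 87*√7)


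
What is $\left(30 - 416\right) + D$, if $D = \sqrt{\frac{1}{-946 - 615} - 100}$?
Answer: $-386 + \frac{i \sqrt{243673661}}{1561} \approx -386.0 + 10.0 i$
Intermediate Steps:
$D = \frac{i \sqrt{243673661}}{1561}$ ($D = \sqrt{\frac{1}{-1561} - 100} = \sqrt{- \frac{1}{1561} - 100} = \sqrt{- \frac{156101}{1561}} = \frac{i \sqrt{243673661}}{1561} \approx 10.0 i$)
$\left(30 - 416\right) + D = \left(30 - 416\right) + \frac{i \sqrt{243673661}}{1561} = -386 + \frac{i \sqrt{243673661}}{1561}$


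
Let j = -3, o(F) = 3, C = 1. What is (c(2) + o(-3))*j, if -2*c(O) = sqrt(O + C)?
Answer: -9 + 3*sqrt(3)/2 ≈ -6.4019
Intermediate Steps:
c(O) = -sqrt(1 + O)/2 (c(O) = -sqrt(O + 1)/2 = -sqrt(1 + O)/2)
(c(2) + o(-3))*j = (-sqrt(1 + 2)/2 + 3)*(-3) = (-sqrt(3)/2 + 3)*(-3) = (3 - sqrt(3)/2)*(-3) = -9 + 3*sqrt(3)/2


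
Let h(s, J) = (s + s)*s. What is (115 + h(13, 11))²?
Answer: 205209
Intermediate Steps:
h(s, J) = 2*s² (h(s, J) = (2*s)*s = 2*s²)
(115 + h(13, 11))² = (115 + 2*13²)² = (115 + 2*169)² = (115 + 338)² = 453² = 205209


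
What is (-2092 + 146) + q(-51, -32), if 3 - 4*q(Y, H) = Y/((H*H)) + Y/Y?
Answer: -7968717/4096 ≈ -1945.5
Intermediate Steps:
q(Y, H) = 1/2 - Y/(4*H**2) (q(Y, H) = 3/4 - (Y/((H*H)) + Y/Y)/4 = 3/4 - (Y/(H**2) + 1)/4 = 3/4 - (Y/H**2 + 1)/4 = 3/4 - (1 + Y/H**2)/4 = 3/4 + (-1/4 - Y/(4*H**2)) = 1/2 - Y/(4*H**2))
(-2092 + 146) + q(-51, -32) = (-2092 + 146) + (1/2 - 1/4*(-51)/(-32)**2) = -1946 + (1/2 - 1/4*(-51)*1/1024) = -1946 + (1/2 + 51/4096) = -1946 + 2099/4096 = -7968717/4096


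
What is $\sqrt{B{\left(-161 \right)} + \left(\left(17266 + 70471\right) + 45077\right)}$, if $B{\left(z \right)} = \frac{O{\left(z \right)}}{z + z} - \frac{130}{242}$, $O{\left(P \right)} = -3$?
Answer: $\frac{\sqrt{1666246477322}}{3542} \approx 364.44$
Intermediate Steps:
$B{\left(z \right)} = - \frac{65}{121} - \frac{3}{2 z}$ ($B{\left(z \right)} = - \frac{3}{z + z} - \frac{130}{242} = - \frac{3}{2 z} - \frac{65}{121} = - \frac{65}{121} - \frac{3}{2 z}$)
$\sqrt{B{\left(-161 \right)} + \left(\left(17266 + 70471\right) + 45077\right)} = \sqrt{\frac{-363 - -20930}{242 \left(-161\right)} + \left(\left(17266 + 70471\right) + 45077\right)} = \sqrt{\frac{1}{242} \left(- \frac{1}{161}\right) \left(-363 + 20930\right) + \left(87737 + 45077\right)} = \sqrt{\frac{1}{242} \left(- \frac{1}{161}\right) 20567 + 132814} = \sqrt{- \frac{20567}{38962} + 132814} = \sqrt{\frac{5174678501}{38962}} = \frac{\sqrt{1666246477322}}{3542}$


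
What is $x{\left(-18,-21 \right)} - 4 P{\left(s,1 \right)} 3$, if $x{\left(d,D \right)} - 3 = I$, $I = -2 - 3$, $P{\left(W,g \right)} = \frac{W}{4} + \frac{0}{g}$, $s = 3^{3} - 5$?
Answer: $132$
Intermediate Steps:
$s = 22$ ($s = 27 - 5 = 22$)
$P{\left(W,g \right)} = \frac{W}{4}$ ($P{\left(W,g \right)} = W \frac{1}{4} + 0 = \frac{W}{4} + 0 = \frac{W}{4}$)
$I = -5$
$x{\left(d,D \right)} = -2$ ($x{\left(d,D \right)} = 3 - 5 = -2$)
$x{\left(-18,-21 \right)} - 4 P{\left(s,1 \right)} 3 = - 2 - 4 \cdot \frac{1}{4} \cdot 22 \cdot 3 = - 2 \left(-4\right) \frac{11}{2} \cdot 3 = - 2 \left(\left(-22\right) 3\right) = \left(-2\right) \left(-66\right) = 132$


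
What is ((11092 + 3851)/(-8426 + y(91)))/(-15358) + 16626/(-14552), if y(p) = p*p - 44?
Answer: -235501019/207056556 ≈ -1.1374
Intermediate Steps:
y(p) = -44 + p² (y(p) = p² - 44 = -44 + p²)
((11092 + 3851)/(-8426 + y(91)))/(-15358) + 16626/(-14552) = ((11092 + 3851)/(-8426 + (-44 + 91²)))/(-15358) + 16626/(-14552) = (14943/(-8426 + (-44 + 8281)))*(-1/15358) + 16626*(-1/14552) = (14943/(-8426 + 8237))*(-1/15358) - 489/428 = (14943/(-189))*(-1/15358) - 489/428 = (14943*(-1/189))*(-1/15358) - 489/428 = -4981/63*(-1/15358) - 489/428 = 4981/967554 - 489/428 = -235501019/207056556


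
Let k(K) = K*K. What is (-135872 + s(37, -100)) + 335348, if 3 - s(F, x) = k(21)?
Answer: 199038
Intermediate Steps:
k(K) = K²
s(F, x) = -438 (s(F, x) = 3 - 1*21² = 3 - 1*441 = 3 - 441 = -438)
(-135872 + s(37, -100)) + 335348 = (-135872 - 438) + 335348 = -136310 + 335348 = 199038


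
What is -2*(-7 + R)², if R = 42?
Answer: -2450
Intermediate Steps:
-2*(-7 + R)² = -2*(-7 + 42)² = -2*35² = -2*1225 = -2450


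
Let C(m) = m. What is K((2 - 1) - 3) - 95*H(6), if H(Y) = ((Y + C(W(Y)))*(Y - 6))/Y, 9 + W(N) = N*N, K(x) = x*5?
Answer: -10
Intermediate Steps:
K(x) = 5*x
W(N) = -9 + N² (W(N) = -9 + N*N = -9 + N²)
H(Y) = (-6 + Y)*(-9 + Y + Y²)/Y (H(Y) = ((Y + (-9 + Y²))*(Y - 6))/Y = ((-9 + Y + Y²)*(-6 + Y))/Y = ((-6 + Y)*(-9 + Y + Y²))/Y = (-6 + Y)*(-9 + Y + Y²)/Y)
K((2 - 1) - 3) - 95*H(6) = 5*((2 - 1) - 3) - 95*(-15 + 6² - 5*6 + 54/6) = 5*(1 - 3) - 95*(-15 + 36 - 30 + 54*(⅙)) = 5*(-2) - 95*(-15 + 36 - 30 + 9) = -10 - 95*0 = -10 + 0 = -10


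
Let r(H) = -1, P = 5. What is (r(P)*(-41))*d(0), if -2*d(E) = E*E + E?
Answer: 0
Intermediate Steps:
d(E) = -E/2 - E²/2 (d(E) = -(E*E + E)/2 = -(E² + E)/2 = -(E + E²)/2 = -E/2 - E²/2)
(r(P)*(-41))*d(0) = (-1*(-41))*(-½*0*(1 + 0)) = 41*(-½*0*1) = 41*0 = 0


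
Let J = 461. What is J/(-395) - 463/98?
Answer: -228063/38710 ≈ -5.8916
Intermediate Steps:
J/(-395) - 463/98 = 461/(-395) - 463/98 = 461*(-1/395) - 463*1/98 = -461/395 - 463/98 = -228063/38710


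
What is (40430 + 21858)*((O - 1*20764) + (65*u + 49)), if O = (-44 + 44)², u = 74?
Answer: -990690640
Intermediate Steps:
O = 0 (O = 0² = 0)
(40430 + 21858)*((O - 1*20764) + (65*u + 49)) = (40430 + 21858)*((0 - 1*20764) + (65*74 + 49)) = 62288*((0 - 20764) + (4810 + 49)) = 62288*(-20764 + 4859) = 62288*(-15905) = -990690640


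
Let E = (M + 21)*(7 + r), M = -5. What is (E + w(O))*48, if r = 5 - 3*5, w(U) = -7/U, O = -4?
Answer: -2220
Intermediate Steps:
r = -10 (r = 5 - 15 = -10)
E = -48 (E = (-5 + 21)*(7 - 10) = 16*(-3) = -48)
(E + w(O))*48 = (-48 - 7/(-4))*48 = (-48 - 7*(-¼))*48 = (-48 + 7/4)*48 = -185/4*48 = -2220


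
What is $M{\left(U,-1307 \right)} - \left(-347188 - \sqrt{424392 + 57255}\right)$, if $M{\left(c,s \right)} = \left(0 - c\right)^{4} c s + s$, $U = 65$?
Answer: $-1516499500994 + \sqrt{481647} \approx -1.5165 \cdot 10^{12}$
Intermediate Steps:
$M{\left(c,s \right)} = s + s c^{5}$ ($M{\left(c,s \right)} = \left(- c\right)^{4} c s + s = c^{4} c s + s = c^{5} s + s = s c^{5} + s = s + s c^{5}$)
$M{\left(U,-1307 \right)} - \left(-347188 - \sqrt{424392 + 57255}\right) = - 1307 \left(1 + 65^{5}\right) - \left(-347188 - \sqrt{424392 + 57255}\right) = - 1307 \left(1 + 1160290625\right) - \left(-347188 - \sqrt{481647}\right) = \left(-1307\right) 1160290626 + \left(347188 + \sqrt{481647}\right) = -1516499848182 + \left(347188 + \sqrt{481647}\right) = -1516499500994 + \sqrt{481647}$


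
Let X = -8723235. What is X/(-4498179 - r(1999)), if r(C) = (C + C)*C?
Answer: 8723235/12490181 ≈ 0.69841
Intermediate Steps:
r(C) = 2*C² (r(C) = (2*C)*C = 2*C²)
X/(-4498179 - r(1999)) = -8723235/(-4498179 - 2*1999²) = -8723235/(-4498179 - 2*3996001) = -8723235/(-4498179 - 1*7992002) = -8723235/(-4498179 - 7992002) = -8723235/(-12490181) = -8723235*(-1/12490181) = 8723235/12490181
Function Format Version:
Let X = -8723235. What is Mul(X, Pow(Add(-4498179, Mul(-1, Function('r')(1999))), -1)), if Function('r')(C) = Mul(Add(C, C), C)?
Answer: Rational(8723235, 12490181) ≈ 0.69841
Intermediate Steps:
Function('r')(C) = Mul(2, Pow(C, 2)) (Function('r')(C) = Mul(Mul(2, C), C) = Mul(2, Pow(C, 2)))
Mul(X, Pow(Add(-4498179, Mul(-1, Function('r')(1999))), -1)) = Mul(-8723235, Pow(Add(-4498179, Mul(-1, Mul(2, Pow(1999, 2)))), -1)) = Mul(-8723235, Pow(Add(-4498179, Mul(-1, Mul(2, 3996001))), -1)) = Mul(-8723235, Pow(Add(-4498179, Mul(-1, 7992002)), -1)) = Mul(-8723235, Pow(Add(-4498179, -7992002), -1)) = Mul(-8723235, Pow(-12490181, -1)) = Mul(-8723235, Rational(-1, 12490181)) = Rational(8723235, 12490181)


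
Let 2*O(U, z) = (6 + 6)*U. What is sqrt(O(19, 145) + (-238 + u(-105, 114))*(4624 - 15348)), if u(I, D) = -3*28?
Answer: sqrt(3453242) ≈ 1858.3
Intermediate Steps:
u(I, D) = -84
O(U, z) = 6*U (O(U, z) = ((6 + 6)*U)/2 = (12*U)/2 = 6*U)
sqrt(O(19, 145) + (-238 + u(-105, 114))*(4624 - 15348)) = sqrt(6*19 + (-238 - 84)*(4624 - 15348)) = sqrt(114 - 322*(-10724)) = sqrt(114 + 3453128) = sqrt(3453242)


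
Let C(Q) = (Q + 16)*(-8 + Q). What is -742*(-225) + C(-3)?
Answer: 166807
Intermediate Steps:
C(Q) = (-8 + Q)*(16 + Q) (C(Q) = (16 + Q)*(-8 + Q) = (-8 + Q)*(16 + Q))
-742*(-225) + C(-3) = -742*(-225) + (-128 + (-3)² + 8*(-3)) = 166950 + (-128 + 9 - 24) = 166950 - 143 = 166807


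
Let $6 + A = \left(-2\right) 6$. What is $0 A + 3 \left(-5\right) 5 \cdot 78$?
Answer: $-5850$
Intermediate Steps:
$A = -18$ ($A = -6 - 12 = -18$)
$0 A + 3 \left(-5\right) 5 \cdot 78 = 0 \left(-18\right) + 3 \left(-5\right) 5 \cdot 78 = 0 + \left(-15\right) 5 \cdot 78 = 0 - 5850 = -5850$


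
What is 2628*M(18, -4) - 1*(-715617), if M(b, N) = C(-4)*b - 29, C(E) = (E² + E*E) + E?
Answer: 1963917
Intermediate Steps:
C(E) = E + 2*E² (C(E) = (E² + E²) + E = 2*E² + E = E + 2*E²)
M(b, N) = -29 + 28*b (M(b, N) = (-4*(1 + 2*(-4)))*b - 29 = (-4*(1 - 8))*b - 29 = (-4*(-7))*b - 29 = 28*b - 29 = -29 + 28*b)
2628*M(18, -4) - 1*(-715617) = 2628*(-29 + 28*18) - 1*(-715617) = 2628*(-29 + 504) + 715617 = 2628*475 + 715617 = 1248300 + 715617 = 1963917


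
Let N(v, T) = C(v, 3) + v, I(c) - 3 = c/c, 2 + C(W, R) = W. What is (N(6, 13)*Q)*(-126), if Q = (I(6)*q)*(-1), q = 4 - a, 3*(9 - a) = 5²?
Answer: 16800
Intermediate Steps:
C(W, R) = -2 + W
a = ⅔ (a = 9 - ⅓*5² = 9 - ⅓*25 = 9 - 25/3 = ⅔ ≈ 0.66667)
I(c) = 4 (I(c) = 3 + c/c = 3 + 1 = 4)
q = 10/3 (q = 4 - 1*⅔ = 4 - ⅔ = 10/3 ≈ 3.3333)
N(v, T) = -2 + 2*v (N(v, T) = (-2 + v) + v = -2 + 2*v)
Q = -40/3 (Q = (4*(10/3))*(-1) = (40/3)*(-1) = -40/3 ≈ -13.333)
(N(6, 13)*Q)*(-126) = ((-2 + 2*6)*(-40/3))*(-126) = ((-2 + 12)*(-40/3))*(-126) = (10*(-40/3))*(-126) = -400/3*(-126) = 16800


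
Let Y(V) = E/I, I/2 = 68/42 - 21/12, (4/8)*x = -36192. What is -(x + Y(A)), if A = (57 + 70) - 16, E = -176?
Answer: 71712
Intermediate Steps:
x = -72384 (x = 2*(-36192) = -72384)
A = 111 (A = 127 - 16 = 111)
I = -11/42 (I = 2*(68/42 - 21/12) = 2*(68*(1/42) - 21*1/12) = 2*(34/21 - 7/4) = 2*(-11/84) = -11/42 ≈ -0.26190)
Y(V) = 672 (Y(V) = -176/(-11/42) = -176*(-42/11) = 672)
-(x + Y(A)) = -(-72384 + 672) = -1*(-71712) = 71712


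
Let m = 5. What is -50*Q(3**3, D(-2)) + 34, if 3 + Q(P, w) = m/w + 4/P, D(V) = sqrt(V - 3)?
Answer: 4768/27 + 50*I*sqrt(5) ≈ 176.59 + 111.8*I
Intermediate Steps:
D(V) = sqrt(-3 + V)
Q(P, w) = -3 + 4/P + 5/w (Q(P, w) = -3 + (5/w + 4/P) = -3 + (4/P + 5/w) = -3 + 4/P + 5/w)
-50*Q(3**3, D(-2)) + 34 = -50*(-3 + 4/(3**3) + 5/(sqrt(-3 - 2))) + 34 = -50*(-3 + 4/27 + 5/(sqrt(-5))) + 34 = -50*(-3 + 4*(1/27) + 5/((I*sqrt(5)))) + 34 = -50*(-3 + 4/27 + 5*(-I*sqrt(5)/5)) + 34 = -50*(-3 + 4/27 - I*sqrt(5)) + 34 = -50*(-77/27 - I*sqrt(5)) + 34 = (3850/27 + 50*I*sqrt(5)) + 34 = 4768/27 + 50*I*sqrt(5)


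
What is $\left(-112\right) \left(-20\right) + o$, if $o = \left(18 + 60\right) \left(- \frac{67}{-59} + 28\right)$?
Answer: $\frac{266242}{59} \approx 4512.6$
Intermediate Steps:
$o = \frac{134082}{59}$ ($o = 78 \left(\left(-67\right) \left(- \frac{1}{59}\right) + 28\right) = 78 \left(\frac{67}{59} + 28\right) = 78 \cdot \frac{1719}{59} = \frac{134082}{59} \approx 2272.6$)
$\left(-112\right) \left(-20\right) + o = \left(-112\right) \left(-20\right) + \frac{134082}{59} = 2240 + \frac{134082}{59} = \frac{266242}{59}$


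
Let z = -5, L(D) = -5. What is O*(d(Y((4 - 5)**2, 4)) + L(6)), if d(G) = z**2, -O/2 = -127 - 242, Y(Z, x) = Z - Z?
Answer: 14760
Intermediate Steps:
Y(Z, x) = 0
O = 738 (O = -2*(-127 - 242) = -2*(-369) = 738)
d(G) = 25 (d(G) = (-5)**2 = 25)
O*(d(Y((4 - 5)**2, 4)) + L(6)) = 738*(25 - 5) = 738*20 = 14760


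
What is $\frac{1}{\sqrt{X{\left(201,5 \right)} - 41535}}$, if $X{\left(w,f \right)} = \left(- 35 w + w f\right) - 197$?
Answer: $- \frac{i \sqrt{47762}}{47762} \approx - 0.0045757 i$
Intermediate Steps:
$X{\left(w,f \right)} = -197 - 35 w + f w$ ($X{\left(w,f \right)} = \left(- 35 w + f w\right) - 197 = -197 - 35 w + f w$)
$\frac{1}{\sqrt{X{\left(201,5 \right)} - 41535}} = \frac{1}{\sqrt{\left(-197 - 7035 + 5 \cdot 201\right) - 41535}} = \frac{1}{\sqrt{\left(-197 - 7035 + 1005\right) - 41535}} = \frac{1}{\sqrt{-6227 - 41535}} = \frac{1}{\sqrt{-47762}} = \frac{1}{i \sqrt{47762}} = - \frac{i \sqrt{47762}}{47762}$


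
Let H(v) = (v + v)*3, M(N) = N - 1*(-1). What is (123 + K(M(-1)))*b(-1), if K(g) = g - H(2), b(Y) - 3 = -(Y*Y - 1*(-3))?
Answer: -111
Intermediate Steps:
M(N) = 1 + N (M(N) = N + 1 = 1 + N)
H(v) = 6*v (H(v) = (2*v)*3 = 6*v)
b(Y) = -Y² (b(Y) = 3 - (Y*Y - 1*(-3)) = 3 - (Y² + 3) = 3 - (3 + Y²) = 3 + (-3 - Y²) = -Y²)
K(g) = -12 + g (K(g) = g - 6*2 = g - 1*12 = g - 12 = -12 + g)
(123 + K(M(-1)))*b(-1) = (123 + (-12 + (1 - 1)))*(-1*(-1)²) = (123 + (-12 + 0))*(-1*1) = (123 - 12)*(-1) = 111*(-1) = -111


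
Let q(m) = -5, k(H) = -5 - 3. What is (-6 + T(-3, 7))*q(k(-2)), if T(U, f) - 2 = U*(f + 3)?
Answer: 170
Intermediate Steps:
k(H) = -8
T(U, f) = 2 + U*(3 + f) (T(U, f) = 2 + U*(f + 3) = 2 + U*(3 + f))
(-6 + T(-3, 7))*q(k(-2)) = (-6 + (2 + 3*(-3) - 3*7))*(-5) = (-6 + (2 - 9 - 21))*(-5) = (-6 - 28)*(-5) = -34*(-5) = 170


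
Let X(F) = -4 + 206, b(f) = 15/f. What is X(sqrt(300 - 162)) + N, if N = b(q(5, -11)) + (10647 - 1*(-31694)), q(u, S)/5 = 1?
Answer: 42546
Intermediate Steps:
q(u, S) = 5 (q(u, S) = 5*1 = 5)
X(F) = 202
N = 42344 (N = 15/5 + (10647 - 1*(-31694)) = 15*(1/5) + (10647 + 31694) = 3 + 42341 = 42344)
X(sqrt(300 - 162)) + N = 202 + 42344 = 42546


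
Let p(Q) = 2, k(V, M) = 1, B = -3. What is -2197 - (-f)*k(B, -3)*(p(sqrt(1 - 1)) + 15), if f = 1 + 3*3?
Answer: -2027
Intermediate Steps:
f = 10 (f = 1 + 9 = 10)
-2197 - (-f)*k(B, -3)*(p(sqrt(1 - 1)) + 15) = -2197 - -1*10*1*(2 + 15) = -2197 - (-10*1)*17 = -2197 - (-10)*17 = -2197 - 1*(-170) = -2197 + 170 = -2027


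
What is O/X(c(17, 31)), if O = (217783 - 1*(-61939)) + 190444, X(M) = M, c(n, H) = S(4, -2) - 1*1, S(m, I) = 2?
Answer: 470166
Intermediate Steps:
c(n, H) = 1 (c(n, H) = 2 - 1*1 = 2 - 1 = 1)
O = 470166 (O = (217783 + 61939) + 190444 = 279722 + 190444 = 470166)
O/X(c(17, 31)) = 470166/1 = 470166*1 = 470166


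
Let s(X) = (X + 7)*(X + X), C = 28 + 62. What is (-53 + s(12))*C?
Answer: 36270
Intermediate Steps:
C = 90
s(X) = 2*X*(7 + X) (s(X) = (7 + X)*(2*X) = 2*X*(7 + X))
(-53 + s(12))*C = (-53 + 2*12*(7 + 12))*90 = (-53 + 2*12*19)*90 = (-53 + 456)*90 = 403*90 = 36270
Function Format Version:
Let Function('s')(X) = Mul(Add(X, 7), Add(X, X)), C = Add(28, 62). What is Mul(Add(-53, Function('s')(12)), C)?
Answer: 36270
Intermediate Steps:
C = 90
Function('s')(X) = Mul(2, X, Add(7, X)) (Function('s')(X) = Mul(Add(7, X), Mul(2, X)) = Mul(2, X, Add(7, X)))
Mul(Add(-53, Function('s')(12)), C) = Mul(Add(-53, Mul(2, 12, Add(7, 12))), 90) = Mul(Add(-53, Mul(2, 12, 19)), 90) = Mul(Add(-53, 456), 90) = Mul(403, 90) = 36270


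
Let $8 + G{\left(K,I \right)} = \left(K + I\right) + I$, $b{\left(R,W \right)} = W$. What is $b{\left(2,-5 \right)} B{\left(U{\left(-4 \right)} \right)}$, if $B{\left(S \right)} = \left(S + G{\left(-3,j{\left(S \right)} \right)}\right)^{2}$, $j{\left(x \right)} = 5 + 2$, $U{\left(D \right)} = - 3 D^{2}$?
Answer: $-10125$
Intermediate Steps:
$j{\left(x \right)} = 7$
$G{\left(K,I \right)} = -8 + K + 2 I$ ($G{\left(K,I \right)} = -8 + \left(\left(K + I\right) + I\right) = -8 + \left(\left(I + K\right) + I\right) = -8 + \left(K + 2 I\right) = -8 + K + 2 I$)
$B{\left(S \right)} = \left(3 + S\right)^{2}$ ($B{\left(S \right)} = \left(S - -3\right)^{2} = \left(S + 3\right)^{2} = \left(3 + S\right)^{2}$)
$b{\left(2,-5 \right)} B{\left(U{\left(-4 \right)} \right)} = - 5 \left(3 - 3 \left(-4\right)^{2}\right)^{2} = - 5 \left(3 - 48\right)^{2} = - 5 \left(-45\right)^{2} = \left(-5\right) 2025 = -10125$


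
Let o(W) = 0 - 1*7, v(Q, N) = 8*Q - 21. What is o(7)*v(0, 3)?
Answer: 147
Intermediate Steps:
v(Q, N) = -21 + 8*Q
o(W) = -7 (o(W) = 0 - 7 = -7)
o(7)*v(0, 3) = -7*(-21 + 8*0) = -7*(-21 + 0) = -7*(-21) = 147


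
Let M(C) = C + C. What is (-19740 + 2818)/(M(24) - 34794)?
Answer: 8461/17373 ≈ 0.48702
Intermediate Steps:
M(C) = 2*C
(-19740 + 2818)/(M(24) - 34794) = (-19740 + 2818)/(2*24 - 34794) = -16922/(48 - 34794) = -16922/(-34746) = -16922*(-1/34746) = 8461/17373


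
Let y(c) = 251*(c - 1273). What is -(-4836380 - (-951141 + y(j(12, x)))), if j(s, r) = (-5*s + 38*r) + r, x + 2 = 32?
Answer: 3844326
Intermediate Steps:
x = 30 (x = -2 + 32 = 30)
j(s, r) = -5*s + 39*r
y(c) = -319523 + 251*c (y(c) = 251*(-1273 + c) = -319523 + 251*c)
-(-4836380 - (-951141 + y(j(12, x)))) = -(-4836380 - (-951141 + (-319523 + 251*(-5*12 + 39*30)))) = -(-4836380 - (-951141 + (-319523 + 251*(-60 + 1170)))) = -(-4836380 - (-951141 + (-319523 + 251*1110))) = -(-4836380 - (-951141 + (-319523 + 278610))) = -(-4836380 - (-951141 - 40913)) = -(-4836380 - 1*(-992054)) = -(-4836380 + 992054) = -1*(-3844326) = 3844326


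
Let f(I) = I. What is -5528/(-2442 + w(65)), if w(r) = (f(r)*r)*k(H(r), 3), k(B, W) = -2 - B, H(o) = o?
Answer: 5528/285517 ≈ 0.019361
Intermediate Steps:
w(r) = r²*(-2 - r) (w(r) = (r*r)*(-2 - r) = r²*(-2 - r))
-5528/(-2442 + w(65)) = -5528/(-2442 + 65²*(-2 - 1*65)) = -5528/(-2442 + 4225*(-2 - 65)) = -5528/(-2442 + 4225*(-67)) = -5528/(-2442 - 283075) = -5528/(-285517) = -5528*(-1/285517) = 5528/285517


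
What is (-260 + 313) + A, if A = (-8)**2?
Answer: 117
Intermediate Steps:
A = 64
(-260 + 313) + A = (-260 + 313) + 64 = 53 + 64 = 117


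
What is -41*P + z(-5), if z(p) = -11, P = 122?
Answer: -5013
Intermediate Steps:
-41*P + z(-5) = -41*122 - 11 = -5002 - 11 = -5013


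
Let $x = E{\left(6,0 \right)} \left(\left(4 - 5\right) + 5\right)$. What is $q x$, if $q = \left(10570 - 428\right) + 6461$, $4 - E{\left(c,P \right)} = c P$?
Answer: $265648$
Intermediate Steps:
$E{\left(c,P \right)} = 4 - P c$ ($E{\left(c,P \right)} = 4 - c P = 4 - P c$)
$q = 16603$ ($q = 10142 + 6461 = 16603$)
$x = 16$ ($x = \left(4 - 0 \cdot 6\right) \left(\left(4 - 5\right) + 5\right) = \left(4 + 0\right) \left(-1 + 5\right) = 4 \cdot 4 = 16$)
$q x = 16603 \cdot 16 = 265648$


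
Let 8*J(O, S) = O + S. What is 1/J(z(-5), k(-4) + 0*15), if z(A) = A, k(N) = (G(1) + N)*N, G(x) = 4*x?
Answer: -8/5 ≈ -1.6000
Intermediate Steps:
k(N) = N*(4 + N) (k(N) = (4*1 + N)*N = (4 + N)*N = N*(4 + N))
J(O, S) = O/8 + S/8 (J(O, S) = (O + S)/8 = O/8 + S/8)
1/J(z(-5), k(-4) + 0*15) = 1/((⅛)*(-5) + (-4*(4 - 4) + 0*15)/8) = 1/(-5/8 + (-4*0 + 0)/8) = 1/(-5/8 + (0 + 0)/8) = 1/(-5/8 + (⅛)*0) = 1/(-5/8 + 0) = 1/(-5/8) = -8/5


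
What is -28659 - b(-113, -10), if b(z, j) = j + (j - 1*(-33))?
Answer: -28672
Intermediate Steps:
b(z, j) = 33 + 2*j (b(z, j) = j + (j + 33) = j + (33 + j) = 33 + 2*j)
-28659 - b(-113, -10) = -28659 - (33 + 2*(-10)) = -28659 - (33 - 20) = -28659 - 1*13 = -28659 - 13 = -28672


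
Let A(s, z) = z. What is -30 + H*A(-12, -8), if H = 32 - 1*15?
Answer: -166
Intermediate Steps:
H = 17 (H = 32 - 15 = 17)
-30 + H*A(-12, -8) = -30 + 17*(-8) = -30 - 136 = -166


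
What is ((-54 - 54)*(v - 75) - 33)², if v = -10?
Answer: 83667609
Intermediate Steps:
((-54 - 54)*(v - 75) - 33)² = ((-54 - 54)*(-10 - 75) - 33)² = (-108*(-85) - 33)² = (9180 - 33)² = 9147² = 83667609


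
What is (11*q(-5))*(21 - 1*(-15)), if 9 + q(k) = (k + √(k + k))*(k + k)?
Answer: 16236 - 3960*I*√10 ≈ 16236.0 - 12523.0*I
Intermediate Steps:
q(k) = -9 + 2*k*(k + √2*√k) (q(k) = -9 + (k + √(k + k))*(k + k) = -9 + (k + √(2*k))*(2*k) = -9 + (k + √2*√k)*(2*k) = -9 + 2*k*(k + √2*√k))
(11*q(-5))*(21 - 1*(-15)) = (11*(-9 + 2*(-5)² + 2*√2*(-5)^(3/2)))*(21 - 1*(-15)) = (11*(-9 + 2*25 + 2*√2*(-5*I*√5)))*(21 + 15) = (11*(-9 + 50 - 10*I*√10))*36 = (11*(41 - 10*I*√10))*36 = (451 - 110*I*√10)*36 = 16236 - 3960*I*√10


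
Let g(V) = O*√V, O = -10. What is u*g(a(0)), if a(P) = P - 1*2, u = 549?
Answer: -5490*I*√2 ≈ -7764.0*I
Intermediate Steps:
a(P) = -2 + P (a(P) = P - 2 = -2 + P)
g(V) = -10*√V
u*g(a(0)) = 549*(-10*√(-2 + 0)) = 549*(-10*I*√2) = -5490*I*√2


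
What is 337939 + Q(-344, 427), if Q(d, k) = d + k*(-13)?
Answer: 332044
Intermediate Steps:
Q(d, k) = d - 13*k
337939 + Q(-344, 427) = 337939 + (-344 - 13*427) = 337939 + (-344 - 5551) = 337939 - 5895 = 332044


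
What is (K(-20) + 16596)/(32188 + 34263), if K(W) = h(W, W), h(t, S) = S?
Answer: 2368/9493 ≈ 0.24945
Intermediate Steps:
K(W) = W
(K(-20) + 16596)/(32188 + 34263) = (-20 + 16596)/(32188 + 34263) = 16576/66451 = 16576*(1/66451) = 2368/9493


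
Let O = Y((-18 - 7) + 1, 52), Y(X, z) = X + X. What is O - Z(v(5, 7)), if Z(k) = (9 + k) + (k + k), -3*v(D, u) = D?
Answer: -52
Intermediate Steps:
v(D, u) = -D/3
Y(X, z) = 2*X
O = -48 (O = 2*((-18 - 7) + 1) = 2*(-25 + 1) = 2*(-24) = -48)
Z(k) = 9 + 3*k (Z(k) = (9 + k) + 2*k = 9 + 3*k)
O - Z(v(5, 7)) = -48 - (9 + 3*(-⅓*5)) = -48 - (9 + 3*(-5/3)) = -48 - (9 - 5) = -48 - 1*4 = -48 - 4 = -52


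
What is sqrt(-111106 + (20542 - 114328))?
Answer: 2*I*sqrt(51223) ≈ 452.65*I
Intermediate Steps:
sqrt(-111106 + (20542 - 114328)) = sqrt(-111106 - 93786) = sqrt(-204892) = 2*I*sqrt(51223)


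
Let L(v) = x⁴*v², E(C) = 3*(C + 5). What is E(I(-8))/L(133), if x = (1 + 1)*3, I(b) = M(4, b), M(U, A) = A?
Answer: -1/2547216 ≈ -3.9259e-7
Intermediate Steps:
I(b) = b
x = 6 (x = 2*3 = 6)
E(C) = 15 + 3*C (E(C) = 3*(5 + C) = 15 + 3*C)
L(v) = 1296*v² (L(v) = 6⁴*v² = 1296*v²)
E(I(-8))/L(133) = (15 + 3*(-8))/((1296*133²)) = (15 - 24)/((1296*17689)) = -9/22924944 = -9*1/22924944 = -1/2547216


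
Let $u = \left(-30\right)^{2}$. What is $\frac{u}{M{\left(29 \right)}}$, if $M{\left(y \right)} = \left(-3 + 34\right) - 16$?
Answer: $60$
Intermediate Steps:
$M{\left(y \right)} = 15$ ($M{\left(y \right)} = 31 - 16 = 15$)
$u = 900$
$\frac{u}{M{\left(29 \right)}} = \frac{900}{15} = 900 \cdot \frac{1}{15} = 60$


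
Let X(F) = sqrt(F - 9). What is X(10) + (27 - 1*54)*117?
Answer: -3158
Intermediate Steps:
X(F) = sqrt(-9 + F)
X(10) + (27 - 1*54)*117 = sqrt(-9 + 10) + (27 - 1*54)*117 = sqrt(1) + (27 - 54)*117 = 1 - 27*117 = 1 - 3159 = -3158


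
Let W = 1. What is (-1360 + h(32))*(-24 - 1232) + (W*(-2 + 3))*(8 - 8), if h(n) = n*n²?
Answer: -39448448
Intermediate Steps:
h(n) = n³
(-1360 + h(32))*(-24 - 1232) + (W*(-2 + 3))*(8 - 8) = (-1360 + 32³)*(-24 - 1232) + (1*(-2 + 3))*(8 - 8) = (-1360 + 32768)*(-1256) + (1*1)*0 = 31408*(-1256) + 1*0 = -39448448 + 0 = -39448448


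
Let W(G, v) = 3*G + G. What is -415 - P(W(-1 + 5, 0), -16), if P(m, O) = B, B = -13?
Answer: -402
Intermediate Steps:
W(G, v) = 4*G
P(m, O) = -13
-415 - P(W(-1 + 5, 0), -16) = -415 - 1*(-13) = -415 + 13 = -402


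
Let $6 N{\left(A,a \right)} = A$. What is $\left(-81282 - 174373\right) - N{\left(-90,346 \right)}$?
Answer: $-255640$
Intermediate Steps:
$N{\left(A,a \right)} = \frac{A}{6}$
$\left(-81282 - 174373\right) - N{\left(-90,346 \right)} = \left(-81282 - 174373\right) - \frac{1}{6} \left(-90\right) = \left(-81282 - 174373\right) - -15 = -255655 + 15 = -255640$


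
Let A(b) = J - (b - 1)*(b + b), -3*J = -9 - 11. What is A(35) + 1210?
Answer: -3490/3 ≈ -1163.3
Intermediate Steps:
J = 20/3 (J = -(-9 - 11)/3 = -⅓*(-20) = 20/3 ≈ 6.6667)
A(b) = 20/3 - 2*b*(-1 + b) (A(b) = 20/3 - (b - 1)*(b + b) = 20/3 - (-1 + b)*2*b = 20/3 - 2*b*(-1 + b))
A(35) + 1210 = (20/3 - 2*35² + 2*35) + 1210 = (20/3 - 2*1225 + 70) + 1210 = (20/3 - 2450 + 70) + 1210 = -7120/3 + 1210 = -3490/3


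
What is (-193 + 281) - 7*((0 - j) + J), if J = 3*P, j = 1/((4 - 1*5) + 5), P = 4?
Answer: 23/4 ≈ 5.7500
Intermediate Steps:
j = ¼ (j = 1/((4 - 5) + 5) = 1/(-1 + 5) = 1/4 = ¼ ≈ 0.25000)
J = 12 (J = 3*4 = 12)
(-193 + 281) - 7*((0 - j) + J) = (-193 + 281) - 7*((0 - 1*¼) + 12) = 88 - 7*((0 - ¼) + 12) = 88 - 7*(-¼ + 12) = 88 - 7*47/4 = 88 - 329/4 = 23/4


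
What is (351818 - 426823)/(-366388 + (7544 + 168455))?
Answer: 75005/190389 ≈ 0.39396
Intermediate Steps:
(351818 - 426823)/(-366388 + (7544 + 168455)) = -75005/(-366388 + 175999) = -75005/(-190389) = -75005*(-1/190389) = 75005/190389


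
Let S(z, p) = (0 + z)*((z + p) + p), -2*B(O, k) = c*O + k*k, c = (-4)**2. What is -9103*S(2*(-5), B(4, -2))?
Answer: -7100340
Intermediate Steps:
c = 16
B(O, k) = -8*O - k**2/2 (B(O, k) = -(16*O + k*k)/2 = -(16*O + k**2)/2 = -(k**2 + 16*O)/2 = -8*O - k**2/2)
S(z, p) = z*(z + 2*p) (S(z, p) = z*((p + z) + p) = z*(z + 2*p))
-9103*S(2*(-5), B(4, -2)) = -9103*2*(-5)*(2*(-5) + 2*(-8*4 - 1/2*(-2)**2)) = -(-91030)*(-10 + 2*(-32 - 1/2*4)) = -(-91030)*(-10 + 2*(-32 - 2)) = -(-91030)*(-10 + 2*(-34)) = -(-91030)*(-10 - 68) = -(-91030)*(-78) = -9103*780 = -7100340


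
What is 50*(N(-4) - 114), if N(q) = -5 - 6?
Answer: -6250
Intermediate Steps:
N(q) = -11
50*(N(-4) - 114) = 50*(-11 - 114) = 50*(-125) = -6250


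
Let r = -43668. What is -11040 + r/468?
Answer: -144733/13 ≈ -11133.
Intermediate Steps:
-11040 + r/468 = -11040 - 43668/468 = -11040 - 43668*1/468 = -11040 - 1213/13 = -144733/13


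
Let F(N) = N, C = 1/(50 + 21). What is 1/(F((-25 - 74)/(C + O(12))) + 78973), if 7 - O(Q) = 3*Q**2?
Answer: 10058/794312777 ≈ 1.2663e-5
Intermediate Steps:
O(Q) = 7 - 3*Q**2
C = 1/71 ≈ 0.014085
1/(F((-25 - 74)/(C + O(12))) + 78973) = 1/((-25 - 74)/(1/71 + (7 - 3*12**2)) + 78973) = 1/(-99/(1/71 + (7 - 3*144)) + 78973) = 1/(-99/(1/71 + (7 - 432)) + 78973) = 1/(-99/(1/71 - 425) + 78973) = 1/(-99/(-30174/71) + 78973) = 1/(-99*(-71/30174) + 78973) = 1/(2343/10058 + 78973) = 1/(794312777/10058) = 10058/794312777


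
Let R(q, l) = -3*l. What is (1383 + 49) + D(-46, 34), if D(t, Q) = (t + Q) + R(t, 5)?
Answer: 1405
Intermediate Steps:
D(t, Q) = -15 + Q + t (D(t, Q) = (t + Q) - 3*5 = (Q + t) - 15 = -15 + Q + t)
(1383 + 49) + D(-46, 34) = (1383 + 49) + (-15 + 34 - 46) = 1432 - 27 = 1405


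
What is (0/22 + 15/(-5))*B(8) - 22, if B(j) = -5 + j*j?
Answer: -199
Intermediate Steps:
B(j) = -5 + j**2
(0/22 + 15/(-5))*B(8) - 22 = (0/22 + 15/(-5))*(-5 + 8**2) - 22 = (0*(1/22) + 15*(-1/5))*(-5 + 64) - 22 = (0 - 3)*59 - 22 = -3*59 - 22 = -177 - 22 = -199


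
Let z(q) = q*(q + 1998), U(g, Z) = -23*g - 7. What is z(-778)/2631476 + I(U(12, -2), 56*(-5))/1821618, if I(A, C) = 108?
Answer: -24010038076/66577000669 ≈ -0.36064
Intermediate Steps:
U(g, Z) = -7 - 23*g
z(q) = q*(1998 + q)
z(-778)/2631476 + I(U(12, -2), 56*(-5))/1821618 = -778*(1998 - 778)/2631476 + 108/1821618 = -778*1220*(1/2631476) + 108*(1/1821618) = -949160*1/2631476 + 6/101201 = -237290/657869 + 6/101201 = -24010038076/66577000669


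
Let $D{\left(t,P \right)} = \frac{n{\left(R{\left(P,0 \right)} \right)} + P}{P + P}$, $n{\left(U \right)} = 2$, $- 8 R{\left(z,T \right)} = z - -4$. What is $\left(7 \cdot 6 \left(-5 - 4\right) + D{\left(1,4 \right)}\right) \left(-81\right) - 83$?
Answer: $\frac{121897}{4} \approx 30474.0$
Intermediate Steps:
$R{\left(z,T \right)} = - \frac{1}{2} - \frac{z}{8}$ ($R{\left(z,T \right)} = - \frac{z - -4}{8} = - \frac{z + 4}{8} = - \frac{4 + z}{8} = - \frac{1}{2} - \frac{z}{8}$)
$D{\left(t,P \right)} = \frac{2 + P}{2 P}$ ($D{\left(t,P \right)} = \frac{2 + P}{P + P} = \frac{2 + P}{2 P}$)
$\left(7 \cdot 6 \left(-5 - 4\right) + D{\left(1,4 \right)}\right) \left(-81\right) - 83 = \left(7 \cdot 6 \left(-5 - 4\right) + \frac{2 + 4}{2 \cdot 4}\right) \left(-81\right) - 83 = \left(7 \cdot 6 \left(-9\right) + \frac{1}{2} \cdot \frac{1}{4} \cdot 6\right) \left(-81\right) - 83 = \left(7 \left(-54\right) + \frac{3}{4}\right) \left(-81\right) - 83 = \left(-378 + \frac{3}{4}\right) \left(-81\right) - 83 = \left(- \frac{1509}{4}\right) \left(-81\right) - 83 = \frac{122229}{4} - 83 = \frac{121897}{4}$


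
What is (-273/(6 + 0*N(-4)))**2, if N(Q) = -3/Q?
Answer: 8281/4 ≈ 2070.3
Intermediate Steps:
(-273/(6 + 0*N(-4)))**2 = (-273/(6 + 0*(-3/(-4))))**2 = (-273/(6 + 0*(-3*(-1/4))))**2 = (-273/(6 + 0*(3/4)))**2 = (-273/(6 + 0))**2 = (-273/6)**2 = (-273*1/6)**2 = (-91/2)**2 = 8281/4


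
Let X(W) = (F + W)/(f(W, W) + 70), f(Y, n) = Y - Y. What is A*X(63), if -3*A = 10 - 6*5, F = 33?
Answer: 64/7 ≈ 9.1429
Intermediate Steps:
f(Y, n) = 0
A = 20/3 (A = -(10 - 6*5)/3 = -(10 - 30)/3 = -⅓*(-20) = 20/3 ≈ 6.6667)
X(W) = 33/70 + W/70 (X(W) = (33 + W)/(0 + 70) = (33 + W)/70 = (33 + W)*(1/70) = 33/70 + W/70)
A*X(63) = 20*(33/70 + (1/70)*63)/3 = 20*(33/70 + 9/10)/3 = (20/3)*(48/35) = 64/7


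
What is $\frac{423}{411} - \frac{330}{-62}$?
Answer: $\frac{26976}{4247} \approx 6.3518$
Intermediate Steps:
$\frac{423}{411} - \frac{330}{-62} = 423 \cdot \frac{1}{411} - - \frac{165}{31} = \frac{141}{137} + \frac{165}{31} = \frac{26976}{4247}$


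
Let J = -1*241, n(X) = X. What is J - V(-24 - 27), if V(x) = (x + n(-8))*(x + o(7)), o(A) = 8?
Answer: -2778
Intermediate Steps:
J = -241
V(x) = (-8 + x)*(8 + x) (V(x) = (x - 8)*(x + 8) = (-8 + x)*(8 + x))
J - V(-24 - 27) = -241 - (-64 + (-24 - 27)**2) = -241 - (-64 + (-51)**2) = -241 - (-64 + 2601) = -241 - 1*2537 = -241 - 2537 = -2778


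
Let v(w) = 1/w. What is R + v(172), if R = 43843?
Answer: 7540997/172 ≈ 43843.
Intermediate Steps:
R + v(172) = 43843 + 1/172 = 7540997/172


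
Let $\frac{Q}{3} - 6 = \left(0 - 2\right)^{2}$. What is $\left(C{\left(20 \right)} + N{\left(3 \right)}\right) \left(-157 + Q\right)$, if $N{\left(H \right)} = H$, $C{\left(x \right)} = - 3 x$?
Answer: $7239$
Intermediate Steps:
$Q = 30$ ($Q = 18 + 3 \left(0 - 2\right)^{2} = 18 + 3 \left(-2\right)^{2} = 18 + 3 \cdot 4 = 18 + 12 = 30$)
$\left(C{\left(20 \right)} + N{\left(3 \right)}\right) \left(-157 + Q\right) = \left(\left(-3\right) 20 + 3\right) \left(-157 + 30\right) = \left(-60 + 3\right) \left(-127\right) = \left(-57\right) \left(-127\right) = 7239$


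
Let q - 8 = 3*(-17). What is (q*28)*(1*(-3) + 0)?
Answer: 3612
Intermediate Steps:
q = -43 (q = 8 + 3*(-17) = 8 - 51 = -43)
(q*28)*(1*(-3) + 0) = (-43*28)*(1*(-3) + 0) = -1204*(-3 + 0) = -1204*(-3) = 3612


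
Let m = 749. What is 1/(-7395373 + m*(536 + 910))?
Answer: -1/6312319 ≈ -1.5842e-7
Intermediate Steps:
1/(-7395373 + m*(536 + 910)) = 1/(-7395373 + 749*(536 + 910)) = 1/(-7395373 + 749*1446) = 1/(-7395373 + 1083054) = 1/(-6312319) = -1/6312319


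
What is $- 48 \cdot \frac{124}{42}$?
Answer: $- \frac{992}{7} \approx -141.71$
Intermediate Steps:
$- 48 \cdot \frac{124}{42} = - 48 \cdot 124 \cdot \frac{1}{42} = \left(-48\right) \frac{62}{21} = - \frac{992}{7}$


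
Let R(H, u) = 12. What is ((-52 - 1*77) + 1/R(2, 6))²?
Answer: 2393209/144 ≈ 16620.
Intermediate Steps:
((-52 - 1*77) + 1/R(2, 6))² = ((-52 - 1*77) + 1/12)² = ((-52 - 77) + 1/12)² = (-129 + 1/12)² = (-1547/12)² = 2393209/144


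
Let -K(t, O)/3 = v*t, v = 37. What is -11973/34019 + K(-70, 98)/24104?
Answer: -12134781/409996988 ≈ -0.029597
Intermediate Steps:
K(t, O) = -111*t
-11973/34019 + K(-70, 98)/24104 = -11973/34019 - 111*(-70)/24104 = -11973*1/34019 + 7770*(1/24104) = -11973/34019 + 3885/12052 = -12134781/409996988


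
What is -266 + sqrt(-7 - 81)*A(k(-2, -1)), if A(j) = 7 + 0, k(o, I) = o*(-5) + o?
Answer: -266 + 14*I*sqrt(22) ≈ -266.0 + 65.666*I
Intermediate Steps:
k(o, I) = -4*o (k(o, I) = -5*o + o = -4*o)
A(j) = 7
-266 + sqrt(-7 - 81)*A(k(-2, -1)) = -266 + sqrt(-7 - 81)*7 = -266 + sqrt(-88)*7 = -266 + (2*I*sqrt(22))*7 = -266 + 14*I*sqrt(22)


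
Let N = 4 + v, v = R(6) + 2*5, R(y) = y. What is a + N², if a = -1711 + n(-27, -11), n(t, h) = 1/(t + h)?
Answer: -49819/38 ≈ -1311.0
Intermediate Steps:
n(t, h) = 1/(h + t)
v = 16 (v = 6 + 2*5 = 6 + 10 = 16)
a = -65019/38 (a = -1711 + 1/(-11 - 27) = -1711 + 1/(-38) = -1711 - 1/38 = -65019/38 ≈ -1711.0)
N = 20 (N = 4 + 16 = 20)
a + N² = -65019/38 + 20² = -65019/38 + 400 = -49819/38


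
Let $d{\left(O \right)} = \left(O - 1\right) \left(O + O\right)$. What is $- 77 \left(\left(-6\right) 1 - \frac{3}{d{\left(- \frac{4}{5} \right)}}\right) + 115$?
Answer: $\frac{15773}{24} \approx 657.21$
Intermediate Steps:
$d{\left(O \right)} = 2 O \left(-1 + O\right)$ ($d{\left(O \right)} = \left(-1 + O\right) 2 O = 2 O \left(-1 + O\right)$)
$- 77 \left(\left(-6\right) 1 - \frac{3}{d{\left(- \frac{4}{5} \right)}}\right) + 115 = - 77 \left(\left(-6\right) 1 - \frac{3}{2 \left(- \frac{4}{5}\right) \left(-1 - \frac{4}{5}\right)}\right) + 115 = - 77 \left(-6 - \frac{3}{2 \left(\left(-4\right) \frac{1}{5}\right) \left(-1 - \frac{4}{5}\right)}\right) + 115 = - 77 \left(-6 - \frac{3}{2 \left(- \frac{4}{5}\right) \left(-1 - \frac{4}{5}\right)}\right) + 115 = - 77 \left(-6 - \frac{3}{2 \left(- \frac{4}{5}\right) \left(- \frac{9}{5}\right)}\right) + 115 = - 77 \left(-6 - \frac{3}{\frac{72}{25}}\right) + 115 = - 77 \left(-6 - \frac{25}{24}\right) + 115 = \left(-77\right) \left(- \frac{169}{24}\right) + 115 = \frac{13013}{24} + 115 = \frac{15773}{24}$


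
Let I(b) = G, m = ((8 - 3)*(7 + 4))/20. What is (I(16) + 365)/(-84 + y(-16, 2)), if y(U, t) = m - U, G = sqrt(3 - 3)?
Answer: -1460/261 ≈ -5.5939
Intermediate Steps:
m = 11/4 (m = (5*11)*(1/20) = 55*(1/20) = 11/4 ≈ 2.7500)
G = 0 (G = sqrt(0) = 0)
y(U, t) = 11/4 - U
I(b) = 0
(I(16) + 365)/(-84 + y(-16, 2)) = (0 + 365)/(-84 + (11/4 - 1*(-16))) = 365/(-84 + (11/4 + 16)) = 365/(-84 + 75/4) = 365/(-261/4) = 365*(-4/261) = -1460/261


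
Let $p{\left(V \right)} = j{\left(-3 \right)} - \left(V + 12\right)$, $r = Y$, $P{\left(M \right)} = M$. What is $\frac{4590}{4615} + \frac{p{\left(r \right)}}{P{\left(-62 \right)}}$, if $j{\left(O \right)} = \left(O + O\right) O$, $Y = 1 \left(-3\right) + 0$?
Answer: $\frac{48609}{57226} \approx 0.84942$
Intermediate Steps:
$Y = -3$ ($Y = -3 + 0 = -3$)
$j{\left(O \right)} = 2 O^{2}$ ($j{\left(O \right)} = 2 O O = 2 O^{2}$)
$r = -3$
$p{\left(V \right)} = 6 - V$ ($p{\left(V \right)} = 2 \left(-3\right)^{2} - \left(V + 12\right) = 2 \cdot 9 - \left(12 + V\right) = 18 - \left(12 + V\right) = 6 - V$)
$\frac{4590}{4615} + \frac{p{\left(r \right)}}{P{\left(-62 \right)}} = \frac{4590}{4615} + \frac{6 - -3}{-62} = 4590 \cdot \frac{1}{4615} + \left(6 + 3\right) \left(- \frac{1}{62}\right) = \frac{918}{923} + 9 \left(- \frac{1}{62}\right) = \frac{918}{923} - \frac{9}{62} = \frac{48609}{57226}$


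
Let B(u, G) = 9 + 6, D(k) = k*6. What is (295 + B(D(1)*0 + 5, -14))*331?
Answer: 102610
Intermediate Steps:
D(k) = 6*k
B(u, G) = 15
(295 + B(D(1)*0 + 5, -14))*331 = (295 + 15)*331 = 310*331 = 102610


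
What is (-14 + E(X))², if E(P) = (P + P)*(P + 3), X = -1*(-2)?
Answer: 36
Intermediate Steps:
X = 2
E(P) = 2*P*(3 + P) (E(P) = (2*P)*(3 + P) = 2*P*(3 + P))
(-14 + E(X))² = (-14 + 2*2*(3 + 2))² = (-14 + 2*2*5)² = (-14 + 20)² = 6² = 36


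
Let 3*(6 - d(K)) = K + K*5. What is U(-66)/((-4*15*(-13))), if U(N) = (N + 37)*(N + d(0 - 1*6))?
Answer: 116/65 ≈ 1.7846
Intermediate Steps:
d(K) = 6 - 2*K (d(K) = 6 - (K + K*5)/3 = 6 - (K + 5*K)/3 = 6 - 2*K)
U(N) = (18 + N)*(37 + N) (U(N) = (N + 37)*(N + (6 - 2*(0 - 1*6))) = (37 + N)*(N + (6 - 2*(0 - 6))) = (37 + N)*(N + (6 - 2*(-6))) = (37 + N)*(N + (6 + 12)) = (37 + N)*(N + 18) = (37 + N)*(18 + N) = (18 + N)*(37 + N))
U(-66)/((-4*15*(-13))) = (666 + (-66)**2 + 55*(-66))/((-4*15*(-13))) = (666 + 4356 - 3630)/((-60*(-13))) = 1392/780 = 1392*(1/780) = 116/65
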